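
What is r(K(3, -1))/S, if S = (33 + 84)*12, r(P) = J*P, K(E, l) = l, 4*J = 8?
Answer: -1/702 ≈ -0.0014245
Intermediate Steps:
J = 2 (J = (¼)*8 = 2)
r(P) = 2*P
S = 1404 (S = 117*12 = 1404)
r(K(3, -1))/S = (2*(-1))/1404 = -2*1/1404 = -1/702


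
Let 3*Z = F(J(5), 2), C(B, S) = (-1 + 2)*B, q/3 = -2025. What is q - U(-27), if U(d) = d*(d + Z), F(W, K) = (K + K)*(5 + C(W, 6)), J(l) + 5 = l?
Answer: -6624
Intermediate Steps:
q = -6075 (q = 3*(-2025) = -6075)
C(B, S) = B (C(B, S) = 1*B = B)
J(l) = -5 + l
F(W, K) = 2*K*(5 + W) (F(W, K) = (K + K)*(5 + W) = (2*K)*(5 + W) = 2*K*(5 + W))
Z = 20/3 (Z = (2*2*(5 + (-5 + 5)))/3 = (2*2*(5 + 0))/3 = (2*2*5)/3 = (⅓)*20 = 20/3 ≈ 6.6667)
U(d) = d*(20/3 + d) (U(d) = d*(d + 20/3) = d*(20/3 + d))
q - U(-27) = -6075 - (-27)*(20 + 3*(-27))/3 = -6075 - (-27)*(20 - 81)/3 = -6075 - (-27)*(-61)/3 = -6075 - 1*549 = -6075 - 549 = -6624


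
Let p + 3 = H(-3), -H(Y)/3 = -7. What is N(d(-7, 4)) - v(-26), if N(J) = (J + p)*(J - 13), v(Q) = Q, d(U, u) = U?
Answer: -194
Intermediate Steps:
H(Y) = 21 (H(Y) = -3*(-7) = 21)
p = 18 (p = -3 + 21 = 18)
N(J) = (-13 + J)*(18 + J) (N(J) = (J + 18)*(J - 13) = (18 + J)*(-13 + J) = (-13 + J)*(18 + J))
N(d(-7, 4)) - v(-26) = (-234 + (-7)**2 + 5*(-7)) - 1*(-26) = (-234 + 49 - 35) + 26 = -220 + 26 = -194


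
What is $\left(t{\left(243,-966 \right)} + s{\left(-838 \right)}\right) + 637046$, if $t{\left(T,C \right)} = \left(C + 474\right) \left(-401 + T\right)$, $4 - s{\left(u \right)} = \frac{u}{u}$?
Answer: $714785$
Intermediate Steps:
$s{\left(u \right)} = 3$ ($s{\left(u \right)} = 4 - \frac{u}{u} = 4 - 1 = 3$)
$t{\left(T,C \right)} = \left(-401 + T\right) \left(474 + C\right)$ ($t{\left(T,C \right)} = \left(474 + C\right) \left(-401 + T\right) = \left(-401 + T\right) \left(474 + C\right)$)
$\left(t{\left(243,-966 \right)} + s{\left(-838 \right)}\right) + 637046 = \left(\left(-190074 - -387366 + 474 \cdot 243 - 234738\right) + 3\right) + 637046 = \left(\left(-190074 + 387366 + 115182 - 234738\right) + 3\right) + 637046 = \left(77736 + 3\right) + 637046 = 77739 + 637046 = 714785$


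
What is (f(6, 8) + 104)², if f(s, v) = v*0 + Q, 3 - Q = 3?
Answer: 10816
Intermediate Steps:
Q = 0 (Q = 3 - 1*3 = 3 - 3 = 0)
f(s, v) = 0 (f(s, v) = v*0 + 0 = 0 + 0 = 0)
(f(6, 8) + 104)² = (0 + 104)² = 104² = 10816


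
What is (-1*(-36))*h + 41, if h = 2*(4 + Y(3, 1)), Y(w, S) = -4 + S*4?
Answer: 329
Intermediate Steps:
Y(w, S) = -4 + 4*S
h = 8 (h = 2*(4 + (-4 + 4*1)) = 2*(4 + (-4 + 4)) = 2*(4 + 0) = 2*4 = 8)
(-1*(-36))*h + 41 = -1*(-36)*8 + 41 = 36*8 + 41 = 288 + 41 = 329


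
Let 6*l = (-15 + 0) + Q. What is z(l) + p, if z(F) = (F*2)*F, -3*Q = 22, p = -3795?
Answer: -610301/162 ≈ -3767.3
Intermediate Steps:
Q = -22/3 (Q = -1/3*22 = -22/3 ≈ -7.3333)
l = -67/18 (l = ((-15 + 0) - 22/3)/6 = (-15 - 22/3)/6 = (1/6)*(-67/3) = -67/18 ≈ -3.7222)
z(F) = 2*F**2 (z(F) = (2*F)*F = 2*F**2)
z(l) + p = 2*(-67/18)**2 - 3795 = 2*(4489/324) - 3795 = 4489/162 - 3795 = -610301/162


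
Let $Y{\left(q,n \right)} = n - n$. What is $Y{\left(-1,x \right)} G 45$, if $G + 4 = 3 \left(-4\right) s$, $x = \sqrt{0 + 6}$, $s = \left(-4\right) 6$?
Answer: $0$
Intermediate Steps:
$s = -24$
$x = \sqrt{6} \approx 2.4495$
$Y{\left(q,n \right)} = 0$
$G = 284$ ($G = -4 + 3 \left(-4\right) \left(-24\right) = -4 - -288 = -4 + 288 = 284$)
$Y{\left(-1,x \right)} G 45 = 0 \cdot 284 \cdot 45 = 0 \cdot 45 = 0$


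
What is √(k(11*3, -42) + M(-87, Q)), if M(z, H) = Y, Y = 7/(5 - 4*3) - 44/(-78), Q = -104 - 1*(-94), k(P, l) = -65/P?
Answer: 2*I*√12298/143 ≈ 1.551*I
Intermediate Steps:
Q = -10 (Q = -104 + 94 = -10)
Y = -17/39 (Y = 7/(5 - 12) - 44*(-1/78) = 7/(-7) + 22/39 = 7*(-⅐) + 22/39 = -1 + 22/39 = -17/39 ≈ -0.43590)
M(z, H) = -17/39
√(k(11*3, -42) + M(-87, Q)) = √(-65/(11*3) - 17/39) = √(-65/33 - 17/39) = √(-344/143) = 2*I*√12298/143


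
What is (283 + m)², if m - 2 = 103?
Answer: 150544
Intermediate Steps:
m = 105 (m = 2 + 103 = 105)
(283 + m)² = (283 + 105)² = 388² = 150544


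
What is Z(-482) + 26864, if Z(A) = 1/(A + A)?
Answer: 25896895/964 ≈ 26864.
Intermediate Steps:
Z(A) = 1/(2*A)
Z(-482) + 26864 = (1/2)/(-482) + 26864 = (1/2)*(-1/482) + 26864 = -1/964 + 26864 = 25896895/964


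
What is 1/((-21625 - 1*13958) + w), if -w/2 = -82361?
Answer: 1/129139 ≈ 7.7436e-6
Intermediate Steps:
w = 164722 (w = -2*(-82361) = 164722)
1/((-21625 - 1*13958) + w) = 1/((-21625 - 1*13958) + 164722) = 1/((-21625 - 13958) + 164722) = 1/(-35583 + 164722) = 1/129139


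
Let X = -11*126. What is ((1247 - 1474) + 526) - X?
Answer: 1685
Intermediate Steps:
X = -1386
((1247 - 1474) + 526) - X = ((1247 - 1474) + 526) - 1*(-1386) = (-227 + 526) + 1386 = 299 + 1386 = 1685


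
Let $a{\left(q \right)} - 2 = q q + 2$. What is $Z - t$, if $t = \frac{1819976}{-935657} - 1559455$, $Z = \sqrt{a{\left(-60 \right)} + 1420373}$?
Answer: $\frac{1459116806911}{935657} + \sqrt{1423977} \approx 1.5607 \cdot 10^{6}$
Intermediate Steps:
$a{\left(q \right)} = 4 + q^{2}$ ($a{\left(q \right)} = 2 + \left(q q + 2\right) = 2 + \left(q^{2} + 2\right) = 2 + \left(2 + q^{2}\right) = 4 + q^{2}$)
$Z = \sqrt{1423977}$ ($Z = \sqrt{\left(4 + \left(-60\right)^{2}\right) + 1420373} = \sqrt{\left(4 + 3600\right) + 1420373} = \sqrt{3604 + 1420373} = \sqrt{1423977} \approx 1193.3$)
$t = - \frac{1459116806911}{935657}$ ($t = 1819976 \left(- \frac{1}{935657}\right) - 1559455 = - \frac{1819976}{935657} - 1559455 = - \frac{1459116806911}{935657} \approx -1.5595 \cdot 10^{6}$)
$Z - t = \sqrt{1423977} - - \frac{1459116806911}{935657} = \sqrt{1423977} + \frac{1459116806911}{935657} = \frac{1459116806911}{935657} + \sqrt{1423977}$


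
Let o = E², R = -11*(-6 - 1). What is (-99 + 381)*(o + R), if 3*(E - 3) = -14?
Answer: 67492/3 ≈ 22497.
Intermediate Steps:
E = -5/3 (E = 3 + (⅓)*(-14) = 3 - 14/3 = -5/3 ≈ -1.6667)
R = 77 (R = -11*(-7) = 77)
o = 25/9 (o = (-5/3)² = 25/9 ≈ 2.7778)
(-99 + 381)*(o + R) = (-99 + 381)*(25/9 + 77) = 282*(718/9) = 67492/3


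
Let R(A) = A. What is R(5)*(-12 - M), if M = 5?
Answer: -85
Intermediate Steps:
R(5)*(-12 - M) = 5*(-12 - 1*5) = 5*(-12 - 5) = 5*(-17) = -85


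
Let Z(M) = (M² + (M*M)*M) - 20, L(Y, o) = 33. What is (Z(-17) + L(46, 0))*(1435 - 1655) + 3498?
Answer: 1017918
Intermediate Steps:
Z(M) = -20 + M² + M³ (Z(M) = (M² + M²*M) - 20 = (M² + M³) - 20 = -20 + M² + M³)
(Z(-17) + L(46, 0))*(1435 - 1655) + 3498 = ((-20 + (-17)² + (-17)³) + 33)*(1435 - 1655) + 3498 = ((-20 + 289 - 4913) + 33)*(-220) + 3498 = (-4644 + 33)*(-220) + 3498 = -4611*(-220) + 3498 = 1014420 + 3498 = 1017918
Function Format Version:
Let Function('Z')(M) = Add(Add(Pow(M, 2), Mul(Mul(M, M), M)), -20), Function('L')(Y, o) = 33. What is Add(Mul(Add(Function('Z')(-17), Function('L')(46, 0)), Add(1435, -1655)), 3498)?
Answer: 1017918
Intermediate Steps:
Function('Z')(M) = Add(-20, Pow(M, 2), Pow(M, 3)) (Function('Z')(M) = Add(Add(Pow(M, 2), Mul(Pow(M, 2), M)), -20) = Add(Add(Pow(M, 2), Pow(M, 3)), -20) = Add(-20, Pow(M, 2), Pow(M, 3)))
Add(Mul(Add(Function('Z')(-17), Function('L')(46, 0)), Add(1435, -1655)), 3498) = Add(Mul(Add(Add(-20, Pow(-17, 2), Pow(-17, 3)), 33), Add(1435, -1655)), 3498) = Add(Mul(Add(Add(-20, 289, -4913), 33), -220), 3498) = Add(Mul(Add(-4644, 33), -220), 3498) = Add(Mul(-4611, -220), 3498) = Add(1014420, 3498) = 1017918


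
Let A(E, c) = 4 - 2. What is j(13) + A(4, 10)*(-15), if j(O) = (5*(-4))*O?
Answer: -290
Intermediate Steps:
A(E, c) = 2
j(O) = -20*O
j(13) + A(4, 10)*(-15) = -20*13 + 2*(-15) = -260 - 30 = -290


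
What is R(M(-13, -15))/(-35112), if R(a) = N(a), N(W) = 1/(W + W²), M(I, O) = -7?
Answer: -1/1474704 ≈ -6.7810e-7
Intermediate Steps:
R(a) = 1/(a*(1 + a))
R(M(-13, -15))/(-35112) = (1/((-7)*(1 - 7)))/(-35112) = -⅐/(-6)*(-1/35112) = -⅐*(-⅙)*(-1/35112) = (1/42)*(-1/35112) = -1/1474704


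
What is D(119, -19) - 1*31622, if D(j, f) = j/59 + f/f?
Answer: -1865520/59 ≈ -31619.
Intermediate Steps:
D(j, f) = 1 + j/59 (D(j, f) = j*(1/59) + 1 = j/59 + 1 = 1 + j/59)
D(119, -19) - 1*31622 = (1 + (1/59)*119) - 1*31622 = (1 + 119/59) - 31622 = 178/59 - 31622 = -1865520/59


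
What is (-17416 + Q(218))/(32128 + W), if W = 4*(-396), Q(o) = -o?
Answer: -8817/15272 ≈ -0.57733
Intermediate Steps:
W = -1584
(-17416 + Q(218))/(32128 + W) = (-17416 - 1*218)/(32128 - 1584) = (-17416 - 218)/30544 = -17634*1/30544 = -8817/15272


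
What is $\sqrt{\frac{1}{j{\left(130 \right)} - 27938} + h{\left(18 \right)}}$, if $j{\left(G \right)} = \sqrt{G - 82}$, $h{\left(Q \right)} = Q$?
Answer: $\sqrt{18 - \frac{1}{27938 - 4 \sqrt{3}}} \approx 4.2426$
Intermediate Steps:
$j{\left(G \right)} = \sqrt{-82 + G}$
$\sqrt{\frac{1}{j{\left(130 \right)} - 27938} + h{\left(18 \right)}} = \sqrt{\frac{1}{\sqrt{-82 + 130} - 27938} + 18} = \sqrt{\frac{1}{\sqrt{48} - 27938} + 18} = \sqrt{\frac{1}{4 \sqrt{3} - 27938} + 18} = \sqrt{\frac{1}{-27938 + 4 \sqrt{3}} + 18} = \sqrt{18 + \frac{1}{-27938 + 4 \sqrt{3}}}$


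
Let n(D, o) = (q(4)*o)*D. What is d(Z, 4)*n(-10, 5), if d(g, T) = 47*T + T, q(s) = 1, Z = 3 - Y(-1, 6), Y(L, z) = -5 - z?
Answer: -9600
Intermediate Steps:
Z = 14 (Z = 3 - (-5 - 1*6) = 3 - (-5 - 6) = 3 - 1*(-11) = 3 + 11 = 14)
d(g, T) = 48*T
n(D, o) = D*o (n(D, o) = (1*o)*D = o*D = D*o)
d(Z, 4)*n(-10, 5) = (48*4)*(-10*5) = 192*(-50) = -9600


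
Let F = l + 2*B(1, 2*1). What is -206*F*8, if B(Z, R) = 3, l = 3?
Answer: -14832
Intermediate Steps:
F = 9 (F = 3 + 2*3 = 3 + 6 = 9)
-206*F*8 = -206*9*8 = -1854*8 = -14832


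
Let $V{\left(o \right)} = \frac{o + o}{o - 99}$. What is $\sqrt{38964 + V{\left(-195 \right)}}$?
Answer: $\frac{\sqrt{1909301}}{7} \approx 197.4$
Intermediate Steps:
$V{\left(o \right)} = \frac{2 o}{-99 + o}$
$\sqrt{38964 + V{\left(-195 \right)}} = \sqrt{38964 + 2 \left(-195\right) \frac{1}{-99 - 195}} = \sqrt{38964 + 2 \left(-195\right) \frac{1}{-294}} = \sqrt{38964 + 2 \left(-195\right) \left(- \frac{1}{294}\right)} = \sqrt{38964 + \frac{65}{49}} = \sqrt{\frac{1909301}{49}} = \frac{\sqrt{1909301}}{7}$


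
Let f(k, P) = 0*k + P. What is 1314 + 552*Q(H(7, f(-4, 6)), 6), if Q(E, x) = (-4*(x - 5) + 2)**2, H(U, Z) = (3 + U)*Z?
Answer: 3522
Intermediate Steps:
f(k, P) = P (f(k, P) = 0 + P = P)
H(U, Z) = Z*(3 + U)
Q(E, x) = (22 - 4*x)**2 (Q(E, x) = (-4*(-5 + x) + 2)**2 = ((20 - 4*x) + 2)**2 = (22 - 4*x)**2)
1314 + 552*Q(H(7, f(-4, 6)), 6) = 1314 + 552*(4*(-11 + 2*6)**2) = 1314 + 552*(4*(-11 + 12)**2) = 1314 + 552*(4*1**2) = 1314 + 552*(4*1) = 1314 + 552*4 = 1314 + 2208 = 3522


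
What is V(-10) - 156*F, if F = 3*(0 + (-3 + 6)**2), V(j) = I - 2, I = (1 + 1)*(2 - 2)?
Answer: -4214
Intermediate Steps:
I = 0 (I = 2*0 = 0)
V(j) = -2 (V(j) = 0 - 2 = -2)
F = 27 (F = 3*(0 + 3**2) = 3*(0 + 9) = 3*9 = 27)
V(-10) - 156*F = -2 - 156*27 = -2 - 4212 = -4214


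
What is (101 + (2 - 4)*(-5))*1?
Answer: 111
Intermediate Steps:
(101 + (2 - 4)*(-5))*1 = (101 - 2*(-5))*1 = (101 + 10)*1 = 111*1 = 111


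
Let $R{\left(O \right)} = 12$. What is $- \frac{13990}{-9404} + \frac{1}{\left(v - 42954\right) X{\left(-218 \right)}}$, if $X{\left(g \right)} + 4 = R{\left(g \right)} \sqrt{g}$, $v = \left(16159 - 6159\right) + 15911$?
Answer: $\frac{468041174261}{314614666236} + \frac{i \sqrt{218}}{44607212} \approx 1.4877 + 3.31 \cdot 10^{-7} i$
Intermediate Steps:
$v = 25911$ ($v = 10000 + 15911 = 25911$)
$X{\left(g \right)} = -4 + 12 \sqrt{g}$
$- \frac{13990}{-9404} + \frac{1}{\left(v - 42954\right) X{\left(-218 \right)}} = - \frac{13990}{-9404} + \frac{1}{\left(25911 - 42954\right) \left(-4 + 12 \sqrt{-218}\right)} = \left(-13990\right) \left(- \frac{1}{9404}\right) + \frac{1}{\left(-17043\right) \left(-4 + 12 i \sqrt{218}\right)} = \frac{6995}{4702} - \frac{1}{17043 \left(-4 + 12 i \sqrt{218}\right)}$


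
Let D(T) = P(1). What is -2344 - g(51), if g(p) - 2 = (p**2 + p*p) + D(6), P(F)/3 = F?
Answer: -7551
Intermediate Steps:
P(F) = 3*F
D(T) = 3 (D(T) = 3*1 = 3)
g(p) = 5 + 2*p**2 (g(p) = 2 + ((p**2 + p*p) + 3) = 2 + ((p**2 + p**2) + 3) = 2 + (2*p**2 + 3) = 2 + (3 + 2*p**2) = 5 + 2*p**2)
-2344 - g(51) = -2344 - (5 + 2*51**2) = -2344 - (5 + 2*2601) = -2344 - (5 + 5202) = -2344 - 1*5207 = -2344 - 5207 = -7551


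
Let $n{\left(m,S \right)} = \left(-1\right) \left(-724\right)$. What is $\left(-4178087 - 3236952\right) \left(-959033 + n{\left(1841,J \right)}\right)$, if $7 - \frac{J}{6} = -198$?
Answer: $7105898609051$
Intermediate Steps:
$J = 1230$ ($J = 42 - -1188 = 42 + 1188 = 1230$)
$n{\left(m,S \right)} = 724$
$\left(-4178087 - 3236952\right) \left(-959033 + n{\left(1841,J \right)}\right) = \left(-4178087 - 3236952\right) \left(-959033 + 724\right) = \left(-7415039\right) \left(-958309\right) = 7105898609051$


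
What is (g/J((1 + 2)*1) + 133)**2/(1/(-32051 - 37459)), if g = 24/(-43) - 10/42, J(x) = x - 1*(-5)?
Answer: -1525479973619495/1242528 ≈ -1.2277e+9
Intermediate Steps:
J(x) = 5 + x (J(x) = x + 5 = 5 + x)
g = -719/903 (g = 24*(-1/43) - 10*1/42 = -24/43 - 5/21 = -719/903 ≈ -0.79624)
(g/J((1 + 2)*1) + 133)**2/(1/(-32051 - 37459)) = (-719/(903*(5 + (1 + 2)*1)) + 133)**2/(1/(-32051 - 37459)) = (-719/(903*(5 + 3*1)) + 133)**2/(1/(-69510)) = (-719/(903*(5 + 3)) + 133)**2/(-1/69510) = (-719/903/8 + 133)**2*(-69510) = (-719/903*1/8 + 133)**2*(-69510) = (-719/7224 + 133)**2*(-69510) = (960073/7224)**2*(-69510) = (921740165329/52186176)*(-69510) = -1525479973619495/1242528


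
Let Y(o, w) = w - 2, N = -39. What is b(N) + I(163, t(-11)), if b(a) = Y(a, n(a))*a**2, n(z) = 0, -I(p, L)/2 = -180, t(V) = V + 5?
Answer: -2682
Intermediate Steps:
t(V) = 5 + V
I(p, L) = 360 (I(p, L) = -2*(-180) = 360)
Y(o, w) = -2 + w
b(a) = -2*a**2 (b(a) = (-2 + 0)*a**2 = -2*a**2)
b(N) + I(163, t(-11)) = -2*(-39)**2 + 360 = -2*1521 + 360 = -3042 + 360 = -2682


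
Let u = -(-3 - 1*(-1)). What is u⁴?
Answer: 16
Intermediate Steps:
u = 2 (u = -(-3 + 1) = -1*(-2) = 2)
u⁴ = 2⁴ = 16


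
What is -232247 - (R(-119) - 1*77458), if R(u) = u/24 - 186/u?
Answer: -442067687/2856 ≈ -1.5479e+5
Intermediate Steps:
R(u) = -186/u + u/24 (R(u) = u*(1/24) - 186/u = u/24 - 186/u = -186/u + u/24)
-232247 - (R(-119) - 1*77458) = -232247 - ((-186/(-119) + (1/24)*(-119)) - 1*77458) = -232247 - ((-186*(-1/119) - 119/24) - 77458) = -232247 - ((186/119 - 119/24) - 77458) = -232247 - (-9697/2856 - 77458) = -232247 - 1*(-221229745/2856) = -232247 + 221229745/2856 = -442067687/2856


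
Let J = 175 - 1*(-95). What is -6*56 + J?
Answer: -66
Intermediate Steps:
J = 270 (J = 175 + 95 = 270)
-6*56 + J = -6*56 + 270 = -336 + 270 = -66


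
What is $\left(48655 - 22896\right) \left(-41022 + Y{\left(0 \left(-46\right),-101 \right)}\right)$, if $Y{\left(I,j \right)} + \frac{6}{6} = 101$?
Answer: $-1054109798$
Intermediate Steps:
$Y{\left(I,j \right)} = 100$ ($Y{\left(I,j \right)} = -1 + 101 = 100$)
$\left(48655 - 22896\right) \left(-41022 + Y{\left(0 \left(-46\right),-101 \right)}\right) = \left(48655 - 22896\right) \left(-41022 + 100\right) = 25759 \left(-40922\right) = -1054109798$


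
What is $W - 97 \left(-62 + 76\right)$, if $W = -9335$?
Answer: $-10693$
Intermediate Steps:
$W - 97 \left(-62 + 76\right) = -9335 - 97 \left(-62 + 76\right) = -9335 - 1358 = -10693$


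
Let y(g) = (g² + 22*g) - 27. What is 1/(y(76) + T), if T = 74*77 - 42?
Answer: 1/13077 ≈ 7.6470e-5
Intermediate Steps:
y(g) = -27 + g² + 22*g
T = 5656 (T = 5698 - 42 = 5656)
1/(y(76) + T) = 1/((-27 + 76² + 22*76) + 5656) = 1/((-27 + 5776 + 1672) + 5656) = 1/(7421 + 5656) = 1/13077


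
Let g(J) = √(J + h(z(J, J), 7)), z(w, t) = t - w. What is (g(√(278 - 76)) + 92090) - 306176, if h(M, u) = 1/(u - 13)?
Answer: -214086 + √(-6 + 36*√202)/6 ≈ -2.1408e+5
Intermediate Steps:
h(M, u) = 1/(-13 + u)
g(J) = √(-⅙ + J) (g(J) = √(J + 1/(-13 + 7)) = √(J + 1/(-6)) = √(J - ⅙) = √(-⅙ + J))
(g(√(278 - 76)) + 92090) - 306176 = (√(-6 + 36*√(278 - 76))/6 + 92090) - 306176 = (√(-6 + 36*√202)/6 + 92090) - 306176 = (92090 + √(-6 + 36*√202)/6) - 306176 = -214086 + √(-6 + 36*√202)/6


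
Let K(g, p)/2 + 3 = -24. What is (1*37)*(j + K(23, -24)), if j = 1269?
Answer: 44955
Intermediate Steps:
K(g, p) = -54 (K(g, p) = -6 + 2*(-24) = -6 - 48 = -54)
(1*37)*(j + K(23, -24)) = (1*37)*(1269 - 54) = 37*1215 = 44955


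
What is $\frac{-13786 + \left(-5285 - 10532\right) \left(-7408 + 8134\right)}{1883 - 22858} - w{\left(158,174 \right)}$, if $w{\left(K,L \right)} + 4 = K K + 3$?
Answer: $- \frac{512101997}{20975} \approx -24415.0$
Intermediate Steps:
$w{\left(K,L \right)} = -1 + K^{2}$ ($w{\left(K,L \right)} = -4 + \left(K K + 3\right) = -4 + \left(K^{2} + 3\right) = -4 + \left(3 + K^{2}\right) = -1 + K^{2}$)
$\frac{-13786 + \left(-5285 - 10532\right) \left(-7408 + 8134\right)}{1883 - 22858} - w{\left(158,174 \right)} = \frac{-13786 + \left(-5285 - 10532\right) \left(-7408 + 8134\right)}{1883 - 22858} - \left(-1 + 158^{2}\right) = \frac{-13786 - 11483142}{-20975} - \left(-1 + 24964\right) = \left(-13786 - 11483142\right) \left(- \frac{1}{20975}\right) - 24963 = \left(-11496928\right) \left(- \frac{1}{20975}\right) - 24963 = \frac{11496928}{20975} - 24963 = - \frac{512101997}{20975}$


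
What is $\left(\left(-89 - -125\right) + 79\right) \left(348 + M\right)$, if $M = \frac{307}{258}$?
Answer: $\frac{10360465}{258} \approx 40157.0$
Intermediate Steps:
$M = \frac{307}{258}$ ($M = 307 \cdot \frac{1}{258} = \frac{307}{258} \approx 1.1899$)
$\left(\left(-89 - -125\right) + 79\right) \left(348 + M\right) = \left(\left(-89 - -125\right) + 79\right) \left(348 + \frac{307}{258}\right) = \left(\left(-89 + 125\right) + 79\right) \frac{90091}{258} = \left(36 + 79\right) \frac{90091}{258} = 115 \cdot \frac{90091}{258} = \frac{10360465}{258}$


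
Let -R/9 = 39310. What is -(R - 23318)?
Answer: 377108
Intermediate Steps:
R = -353790 (R = -9*39310 = -353790)
-(R - 23318) = -(-353790 - 23318) = -1*(-377108) = 377108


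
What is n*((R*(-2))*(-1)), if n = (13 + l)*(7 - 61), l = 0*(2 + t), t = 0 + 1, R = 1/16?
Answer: -351/4 ≈ -87.750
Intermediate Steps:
R = 1/16 ≈ 0.062500
t = 1
l = 0 (l = 0*(2 + 1) = 0*3 = 0)
n = -702 (n = (13 + 0)*(7 - 61) = 13*(-54) = -702)
n*((R*(-2))*(-1)) = -702*(1/16)*(-2)*(-1) = -(-351)*(-1)/4 = -702*⅛ = -351/4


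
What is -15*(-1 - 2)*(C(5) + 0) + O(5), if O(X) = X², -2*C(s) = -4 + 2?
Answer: 70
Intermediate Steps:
C(s) = 1 (C(s) = -(-4 + 2)/2 = -½*(-2) = 1)
-15*(-1 - 2)*(C(5) + 0) + O(5) = -15*(-1 - 2)*(1 + 0) + 5² = -(-45) + 25 = -15*(-3) + 25 = 45 + 25 = 70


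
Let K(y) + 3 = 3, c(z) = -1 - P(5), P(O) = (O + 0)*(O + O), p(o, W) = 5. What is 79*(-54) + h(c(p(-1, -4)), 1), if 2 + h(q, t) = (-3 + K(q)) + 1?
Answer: -4270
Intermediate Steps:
P(O) = 2*O**2 (P(O) = O*(2*O) = 2*O**2)
c(z) = -51 (c(z) = -1 - 2*5**2 = -1 - 2*25 = -1 - 1*50 = -1 - 50 = -51)
K(y) = 0 (K(y) = -3 + 3 = 0)
h(q, t) = -4 (h(q, t) = -2 + ((-3 + 0) + 1) = -2 + (-3 + 1) = -2 - 2 = -4)
79*(-54) + h(c(p(-1, -4)), 1) = 79*(-54) - 4 = -4266 - 4 = -4270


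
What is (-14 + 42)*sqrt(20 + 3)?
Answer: 28*sqrt(23) ≈ 134.28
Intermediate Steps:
(-14 + 42)*sqrt(20 + 3) = 28*sqrt(23)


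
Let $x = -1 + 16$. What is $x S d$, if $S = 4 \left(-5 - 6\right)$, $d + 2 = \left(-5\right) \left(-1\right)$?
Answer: $-1980$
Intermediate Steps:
$x = 15$
$d = 3$ ($d = -2 - -5 = -2 + 5 = 3$)
$S = -44$ ($S = 4 \left(-5 - 6\right) = 4 \left(-11\right) = -44$)
$x S d = 15 \left(-44\right) 3 = \left(-660\right) 3 = -1980$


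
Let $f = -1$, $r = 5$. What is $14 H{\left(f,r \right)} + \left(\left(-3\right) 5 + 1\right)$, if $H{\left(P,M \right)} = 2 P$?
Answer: $-42$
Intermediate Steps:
$14 H{\left(f,r \right)} + \left(\left(-3\right) 5 + 1\right) = 14 \cdot 2 \left(-1\right) + \left(\left(-3\right) 5 + 1\right) = 14 \left(-2\right) + \left(-15 + 1\right) = -28 - 14 = -42$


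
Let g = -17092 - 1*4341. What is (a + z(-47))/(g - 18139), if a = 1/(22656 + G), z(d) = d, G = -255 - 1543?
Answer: 980325/825392776 ≈ 0.0011877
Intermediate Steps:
G = -1798
g = -21433 (g = -17092 - 4341 = -21433)
a = 1/20858 (a = 1/(22656 - 1798) = 1/20858 ≈ 4.7943e-5)
(a + z(-47))/(g - 18139) = (1/20858 - 47)/(-21433 - 18139) = -980325/20858/(-39572) = -980325/20858*(-1/39572) = 980325/825392776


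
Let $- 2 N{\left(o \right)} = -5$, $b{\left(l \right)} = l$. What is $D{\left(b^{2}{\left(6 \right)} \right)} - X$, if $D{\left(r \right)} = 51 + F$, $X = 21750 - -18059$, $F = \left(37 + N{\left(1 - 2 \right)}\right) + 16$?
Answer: $- \frac{79405}{2} \approx -39703.0$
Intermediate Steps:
$N{\left(o \right)} = \frac{5}{2}$ ($N{\left(o \right)} = \left(- \frac{1}{2}\right) \left(-5\right) = \frac{5}{2}$)
$F = \frac{111}{2}$ ($F = \left(37 + \frac{5}{2}\right) + 16 = \frac{79}{2} + 16 = \frac{111}{2} \approx 55.5$)
$X = 39809$ ($X = 21750 + 18059 = 39809$)
$D{\left(r \right)} = \frac{213}{2}$ ($D{\left(r \right)} = 51 + \frac{111}{2} = \frac{213}{2}$)
$D{\left(b^{2}{\left(6 \right)} \right)} - X = \frac{213}{2} - 39809 = - \frac{79405}{2}$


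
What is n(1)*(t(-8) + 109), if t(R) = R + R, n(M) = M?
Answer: 93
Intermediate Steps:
t(R) = 2*R
n(1)*(t(-8) + 109) = 1*(2*(-8) + 109) = 1*(-16 + 109) = 1*93 = 93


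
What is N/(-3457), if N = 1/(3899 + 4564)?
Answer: -1/29256591 ≈ -3.4180e-8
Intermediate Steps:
N = 1/8463 ≈ 0.00011816
N/(-3457) = (1/8463)/(-3457) = (1/8463)*(-1/3457) = -1/29256591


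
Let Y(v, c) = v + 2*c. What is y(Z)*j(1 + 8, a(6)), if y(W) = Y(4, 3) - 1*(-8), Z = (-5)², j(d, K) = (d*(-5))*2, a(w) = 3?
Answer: -1620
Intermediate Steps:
j(d, K) = -10*d (j(d, K) = -5*d*2 = -10*d)
Z = 25
y(W) = 18 (y(W) = (4 + 2*3) - 1*(-8) = (4 + 6) + 8 = 10 + 8 = 18)
y(Z)*j(1 + 8, a(6)) = 18*(-10*(1 + 8)) = 18*(-10*9) = 18*(-90) = -1620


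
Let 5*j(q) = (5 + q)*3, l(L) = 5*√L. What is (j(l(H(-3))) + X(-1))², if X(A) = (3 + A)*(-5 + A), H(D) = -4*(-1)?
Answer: 9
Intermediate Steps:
H(D) = 4
X(A) = (-5 + A)*(3 + A)
j(q) = 3 + 3*q/5 (j(q) = ((5 + q)*3)/5 = (15 + 3*q)/5 = 3 + 3*q/5)
(j(l(H(-3))) + X(-1))² = ((3 + 3*(5*√4)/5) + (-15 + (-1)² - 2*(-1)))² = ((3 + 3*(5*2)/5) + (-15 + 1 + 2))² = ((3 + (⅗)*10) - 12)² = ((3 + 6) - 12)² = (9 - 12)² = (-3)² = 9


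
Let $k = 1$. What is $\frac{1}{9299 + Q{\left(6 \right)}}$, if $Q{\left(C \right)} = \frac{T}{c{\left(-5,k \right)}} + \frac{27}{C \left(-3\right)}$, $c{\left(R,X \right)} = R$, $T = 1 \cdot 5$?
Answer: $\frac{2}{18593} \approx 0.00010757$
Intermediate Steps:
$T = 5$
$Q{\left(C \right)} = -1 - \frac{9}{C}$ ($Q{\left(C \right)} = \frac{5}{-5} + \frac{27}{C \left(-3\right)} = 5 \left(- \frac{1}{5}\right) + \frac{27}{\left(-3\right) C} = -1 + 27 \left(- \frac{1}{3 C}\right) = -1 - \frac{9}{C}$)
$\frac{1}{9299 + Q{\left(6 \right)}} = \frac{1}{9299 + \frac{-9 - 6}{6}} = \frac{1}{9299 + \frac{1}{6} \left(-15\right)} = \frac{1}{9299 - \frac{5}{2}} = \frac{1}{\frac{18593}{2}} = \frac{2}{18593}$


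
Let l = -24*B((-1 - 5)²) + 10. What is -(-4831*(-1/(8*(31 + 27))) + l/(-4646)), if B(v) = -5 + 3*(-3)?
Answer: -11142141/1077872 ≈ -10.337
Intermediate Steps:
B(v) = -14 (B(v) = -5 - 9 = -14)
l = 346 (l = -24*(-14) + 10 = 336 + 10 = 346)
-(-4831*(-1/(8*(31 + 27))) + l/(-4646)) = -(-4831*(-1/(8*(31 + 27))) + 346/(-4646)) = -(-4831/(58*(-8)) + 346*(-1/4646)) = -(-4831/(-464) - 173/2323) = -(-4831*(-1/464) - 173/2323) = -(4831/464 - 173/2323) = -1*11142141/1077872 = -11142141/1077872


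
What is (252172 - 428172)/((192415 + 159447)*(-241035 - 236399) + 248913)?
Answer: 3200/3054375149 ≈ 1.0477e-6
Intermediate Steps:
(252172 - 428172)/((192415 + 159447)*(-241035 - 236399) + 248913) = -176000/(351862*(-477434) + 248913) = -176000/(-167990882108 + 248913) = -176000/(-167990633195) = -176000*(-1/167990633195) = 3200/3054375149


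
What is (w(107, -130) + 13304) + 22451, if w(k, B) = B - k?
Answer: 35518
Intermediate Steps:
(w(107, -130) + 13304) + 22451 = ((-130 - 1*107) + 13304) + 22451 = ((-130 - 107) + 13304) + 22451 = (-237 + 13304) + 22451 = 13067 + 22451 = 35518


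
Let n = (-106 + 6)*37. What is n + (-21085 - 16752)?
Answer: -41537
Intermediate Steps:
n = -3700 (n = -100*37 = -3700)
n + (-21085 - 16752) = -3700 + (-21085 - 16752) = -3700 - 37837 = -41537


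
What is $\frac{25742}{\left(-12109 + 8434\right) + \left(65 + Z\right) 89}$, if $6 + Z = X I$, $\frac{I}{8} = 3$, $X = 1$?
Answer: $\frac{12871}{1856} \approx 6.9348$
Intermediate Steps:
$I = 24$ ($I = 8 \cdot 3 = 24$)
$Z = 18$ ($Z = -6 + 1 \cdot 24 = -6 + 24 = 18$)
$\frac{25742}{\left(-12109 + 8434\right) + \left(65 + Z\right) 89} = \frac{25742}{\left(-12109 + 8434\right) + \left(65 + 18\right) 89} = \frac{25742}{-3675 + 83 \cdot 89} = \frac{25742}{-3675 + 7387} = \frac{25742}{3712} = 25742 \cdot \frac{1}{3712} = \frac{12871}{1856}$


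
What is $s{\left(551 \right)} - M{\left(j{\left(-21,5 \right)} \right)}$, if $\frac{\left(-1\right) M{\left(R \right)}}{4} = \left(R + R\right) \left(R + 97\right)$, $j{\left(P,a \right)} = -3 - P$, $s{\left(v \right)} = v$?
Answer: $17111$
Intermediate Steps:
$M{\left(R \right)} = - 8 R \left(97 + R\right)$ ($M{\left(R \right)} = - 4 \left(R + R\right) \left(R + 97\right) = - 4 \cdot 2 R \left(97 + R\right) = - 8 R \left(97 + R\right)$)
$s{\left(551 \right)} - M{\left(j{\left(-21,5 \right)} \right)} = 551 - - 8 \left(-3 - -21\right) \left(97 - -18\right) = 551 - - 8 \left(-3 + 21\right) \left(97 + \left(-3 + 21\right)\right) = 551 - \left(-8\right) 18 \left(97 + 18\right) = 551 - \left(-8\right) 18 \cdot 115 = 551 - -16560 = 551 + 16560 = 17111$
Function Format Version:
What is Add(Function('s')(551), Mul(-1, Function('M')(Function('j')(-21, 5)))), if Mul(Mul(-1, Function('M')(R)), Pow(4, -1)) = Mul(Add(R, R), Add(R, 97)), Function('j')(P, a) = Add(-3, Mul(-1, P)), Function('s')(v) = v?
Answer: 17111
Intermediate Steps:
Function('M')(R) = Mul(-8, R, Add(97, R)) (Function('M')(R) = Mul(-4, Mul(Add(R, R), Add(R, 97))) = Mul(-4, Mul(Mul(2, R), Add(97, R))) = Mul(-4, Mul(2, R, Add(97, R))) = Mul(-8, R, Add(97, R)))
Add(Function('s')(551), Mul(-1, Function('M')(Function('j')(-21, 5)))) = Add(551, Mul(-1, Mul(-8, Add(-3, Mul(-1, -21)), Add(97, Add(-3, Mul(-1, -21)))))) = Add(551, Mul(-1, Mul(-8, Add(-3, 21), Add(97, Add(-3, 21))))) = Add(551, Mul(-1, Mul(-8, 18, Add(97, 18)))) = Add(551, Mul(-1, Mul(-8, 18, 115))) = Add(551, Mul(-1, -16560)) = Add(551, 16560) = 17111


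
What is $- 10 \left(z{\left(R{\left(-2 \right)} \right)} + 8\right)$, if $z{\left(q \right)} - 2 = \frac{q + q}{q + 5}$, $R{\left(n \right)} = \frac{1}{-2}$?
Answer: $- \frac{880}{9} \approx -97.778$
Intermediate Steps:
$R{\left(n \right)} = - \frac{1}{2}$
$z{\left(q \right)} = 2 + \frac{2 q}{5 + q}$ ($z{\left(q \right)} = 2 + \frac{q + q}{q + 5} = 2 + \frac{2 q}{5 + q}$)
$- 10 \left(z{\left(R{\left(-2 \right)} \right)} + 8\right) = - 10 \left(\frac{2 \left(5 + 2 \left(- \frac{1}{2}\right)\right)}{5 - \frac{1}{2}} + 8\right) = - 10 \left(\frac{2 \left(5 - 1\right)}{\frac{9}{2}} + 8\right) = - 10 \left(2 \cdot \frac{2}{9} \cdot 4 + 8\right) = - 10 \left(\frac{16}{9} + 8\right) = \left(-10\right) \frac{88}{9} = - \frac{880}{9}$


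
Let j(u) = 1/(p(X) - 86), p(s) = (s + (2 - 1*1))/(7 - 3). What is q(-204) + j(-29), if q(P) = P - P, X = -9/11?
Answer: -22/1891 ≈ -0.011634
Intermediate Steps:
X = -9/11 (X = -9*1/11 = -9/11 ≈ -0.81818)
q(P) = 0
p(s) = 1/4 + s/4 (p(s) = (s + (2 - 1))/4 = (s + 1)*(1/4) = (1 + s)*(1/4) = 1/4 + s/4)
j(u) = -22/1891 (j(u) = 1/((1/4 + (1/4)*(-9/11)) - 86) = 1/((1/4 - 9/44) - 86) = 1/(1/22 - 86) = 1/(-1891/22) = -22/1891)
q(-204) + j(-29) = 0 - 22/1891 = -22/1891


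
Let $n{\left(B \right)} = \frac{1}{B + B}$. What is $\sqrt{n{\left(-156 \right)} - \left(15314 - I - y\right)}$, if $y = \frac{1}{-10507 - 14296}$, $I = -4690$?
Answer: $\frac{i \sqrt{299484630644236206}}{3869268} \approx 141.44 i$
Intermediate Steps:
$n{\left(B \right)} = \frac{1}{2 B}$
$y = - \frac{1}{24803}$ ($y = \frac{1}{-24803} = - \frac{1}{24803} \approx -4.0318 \cdot 10^{-5}$)
$\sqrt{n{\left(-156 \right)} - \left(15314 - I - y\right)} = \sqrt{\frac{1}{2 \left(-156\right)} - \frac{496159213}{24803}} = \sqrt{\frac{1}{2} \left(- \frac{1}{156}\right) - \frac{496159213}{24803}} = \sqrt{- \frac{1}{312} - \frac{496159213}{24803}} = \sqrt{- \frac{154801699259}{7738536}} = \frac{i \sqrt{299484630644236206}}{3869268}$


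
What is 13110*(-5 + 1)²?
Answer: 209760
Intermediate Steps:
13110*(-5 + 1)² = 13110*(-4)² = 13110*16 = 209760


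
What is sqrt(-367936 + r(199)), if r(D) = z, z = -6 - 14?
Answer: 6*I*sqrt(10221) ≈ 606.59*I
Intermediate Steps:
z = -20
r(D) = -20
sqrt(-367936 + r(199)) = sqrt(-367936 - 20) = sqrt(-367956) = 6*I*sqrt(10221)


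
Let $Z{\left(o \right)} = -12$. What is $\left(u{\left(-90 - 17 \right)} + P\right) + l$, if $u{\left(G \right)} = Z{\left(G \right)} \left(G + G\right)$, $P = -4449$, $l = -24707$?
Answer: $-26588$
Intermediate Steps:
$u{\left(G \right)} = - 24 G$ ($u{\left(G \right)} = - 12 \left(G + G\right) = - 12 \cdot 2 G = - 24 G$)
$\left(u{\left(-90 - 17 \right)} + P\right) + l = \left(- 24 \left(-90 - 17\right) - 4449\right) - 24707 = \left(\left(-24\right) \left(-107\right) - 4449\right) - 24707 = \left(2568 - 4449\right) - 24707 = -1881 - 24707 = -26588$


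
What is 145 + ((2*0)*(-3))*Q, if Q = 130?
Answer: 145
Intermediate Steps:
145 + ((2*0)*(-3))*Q = 145 + ((2*0)*(-3))*130 = 145 + (0*(-3))*130 = 145 + 0*130 = 145 + 0 = 145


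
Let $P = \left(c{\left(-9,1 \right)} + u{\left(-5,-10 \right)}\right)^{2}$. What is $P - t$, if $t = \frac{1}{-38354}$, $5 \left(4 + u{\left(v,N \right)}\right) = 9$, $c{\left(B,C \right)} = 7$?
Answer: $\frac{22091929}{958850} \approx 23.04$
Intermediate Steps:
$u{\left(v,N \right)} = - \frac{11}{5}$ ($u{\left(v,N \right)} = -4 + \frac{1}{5} \cdot 9 = -4 + \frac{9}{5} = - \frac{11}{5}$)
$P = \frac{576}{25}$ ($P = \left(7 - \frac{11}{5}\right)^{2} = \left(\frac{24}{5}\right)^{2} = \frac{576}{25} \approx 23.04$)
$t = - \frac{1}{38354} \approx -2.6073 \cdot 10^{-5}$
$P - t = \frac{576}{25} - - \frac{1}{38354} = \frac{576}{25} + \frac{1}{38354} = \frac{22091929}{958850}$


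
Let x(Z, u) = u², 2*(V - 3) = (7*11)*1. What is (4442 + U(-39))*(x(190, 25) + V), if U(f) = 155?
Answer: 6127801/2 ≈ 3.0639e+6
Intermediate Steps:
V = 83/2 (V = 3 + ((7*11)*1)/2 = 3 + (77*1)/2 = 3 + (½)*77 = 3 + 77/2 = 83/2 ≈ 41.500)
(4442 + U(-39))*(x(190, 25) + V) = (4442 + 155)*(25² + 83/2) = 4597*(625 + 83/2) = 4597*(1333/2) = 6127801/2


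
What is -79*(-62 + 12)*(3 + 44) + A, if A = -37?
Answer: 185613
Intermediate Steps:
-79*(-62 + 12)*(3 + 44) + A = -79*(-62 + 12)*(3 + 44) - 37 = -(-3950)*47 - 37 = -79*(-2350) - 37 = 185650 - 37 = 185613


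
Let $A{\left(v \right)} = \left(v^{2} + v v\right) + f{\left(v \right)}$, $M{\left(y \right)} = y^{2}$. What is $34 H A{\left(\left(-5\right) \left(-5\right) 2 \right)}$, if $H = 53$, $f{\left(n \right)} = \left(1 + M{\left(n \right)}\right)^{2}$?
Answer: $11280521802$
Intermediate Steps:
$f{\left(n \right)} = \left(1 + n^{2}\right)^{2}$
$A{\left(v \right)} = \left(1 + v^{2}\right)^{2} + 2 v^{2}$ ($A{\left(v \right)} = \left(v^{2} + v v\right) + \left(1 + v^{2}\right)^{2} = \left(v^{2} + v^{2}\right) + \left(1 + v^{2}\right)^{2} = 2 v^{2} + \left(1 + v^{2}\right)^{2} = \left(1 + v^{2}\right)^{2} + 2 v^{2}$)
$34 H A{\left(\left(-5\right) \left(-5\right) 2 \right)} = 34 \cdot 53 \left(1 + \left(\left(-5\right) \left(-5\right) 2\right)^{4} + 4 \left(\left(-5\right) \left(-5\right) 2\right)^{2}\right) = 1802 \left(1 + \left(25 \cdot 2\right)^{4} + 4 \left(25 \cdot 2\right)^{2}\right) = 1802 \left(1 + 50^{4} + 4 \cdot 50^{2}\right) = 1802 \left(1 + 6250000 + 4 \cdot 2500\right) = 1802 \left(1 + 6250000 + 10000\right) = 1802 \cdot 6260001 = 11280521802$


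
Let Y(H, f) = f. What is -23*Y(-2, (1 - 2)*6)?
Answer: 138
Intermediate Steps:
-23*Y(-2, (1 - 2)*6) = -23*(1 - 2)*6 = -(-23)*6 = -23*(-6) = 138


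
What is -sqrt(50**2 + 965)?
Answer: -3*sqrt(385) ≈ -58.864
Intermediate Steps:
-sqrt(50**2 + 965) = -sqrt(2500 + 965) = -sqrt(3465) = -3*sqrt(385)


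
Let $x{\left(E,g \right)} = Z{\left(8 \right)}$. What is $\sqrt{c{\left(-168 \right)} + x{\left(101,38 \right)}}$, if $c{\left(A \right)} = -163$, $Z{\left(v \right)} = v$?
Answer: $i \sqrt{155} \approx 12.45 i$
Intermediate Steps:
$x{\left(E,g \right)} = 8$
$\sqrt{c{\left(-168 \right)} + x{\left(101,38 \right)}} = \sqrt{-163 + 8} = \sqrt{-155} = i \sqrt{155}$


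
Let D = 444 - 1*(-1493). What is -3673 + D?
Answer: -1736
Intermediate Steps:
D = 1937 (D = 444 + 1493 = 1937)
-3673 + D = -3673 + 1937 = -1736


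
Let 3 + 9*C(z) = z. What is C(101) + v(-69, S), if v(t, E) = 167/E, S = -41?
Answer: 2515/369 ≈ 6.8157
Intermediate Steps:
C(z) = -1/3 + z/9
C(101) + v(-69, S) = (-1/3 + (1/9)*101) + 167/(-41) = (-1/3 + 101/9) + 167*(-1/41) = 98/9 - 167/41 = 2515/369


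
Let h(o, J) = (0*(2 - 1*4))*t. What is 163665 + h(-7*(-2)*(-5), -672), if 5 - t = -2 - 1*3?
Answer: 163665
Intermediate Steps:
t = 10 (t = 5 - (-2 - 1*3) = 5 - (-2 - 3) = 5 - 1*(-5) = 5 + 5 = 10)
h(o, J) = 0 (h(o, J) = (0*(2 - 1*4))*10 = (0*(2 - 4))*10 = (0*(-2))*10 = 0*10 = 0)
163665 + h(-7*(-2)*(-5), -672) = 163665 + 0 = 163665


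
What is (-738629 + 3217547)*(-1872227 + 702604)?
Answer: -2899399507914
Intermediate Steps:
(-738629 + 3217547)*(-1872227 + 702604) = 2478918*(-1169623) = -2899399507914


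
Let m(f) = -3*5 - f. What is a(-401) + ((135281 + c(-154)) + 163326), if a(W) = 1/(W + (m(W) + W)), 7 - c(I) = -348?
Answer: 124368191/416 ≈ 2.9896e+5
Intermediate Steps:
m(f) = -15 - f
c(I) = 355 (c(I) = 7 - 1*(-348) = 7 + 348 = 355)
a(W) = 1/(-15 + W) (a(W) = 1/(W + ((-15 - W) + W)) = 1/(W - 15) = 1/(-15 + W))
a(-401) + ((135281 + c(-154)) + 163326) = 1/(-15 - 401) + ((135281 + 355) + 163326) = 1/(-416) + (135636 + 163326) = -1/416 + 298962 = 124368191/416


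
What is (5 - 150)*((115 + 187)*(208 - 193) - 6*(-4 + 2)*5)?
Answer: -665550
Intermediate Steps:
(5 - 150)*((115 + 187)*(208 - 193) - 6*(-4 + 2)*5) = -145*(302*15 - (-12)*5) = -145*(4530 - 6*(-10)) = -145*(4530 + 60) = -145*4590 = -665550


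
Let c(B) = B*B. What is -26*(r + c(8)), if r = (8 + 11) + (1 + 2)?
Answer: -2236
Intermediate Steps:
c(B) = B²
r = 22 (r = 19 + 3 = 22)
-26*(r + c(8)) = -26*(22 + 8²) = -26*(22 + 64) = -26*86 = -2236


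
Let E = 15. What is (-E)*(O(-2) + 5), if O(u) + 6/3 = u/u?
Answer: -60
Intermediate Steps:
O(u) = -1 (O(u) = -2 + u/u = -2 + 1 = -1)
(-E)*(O(-2) + 5) = (-1*15)*(-1 + 5) = -15*4 = -60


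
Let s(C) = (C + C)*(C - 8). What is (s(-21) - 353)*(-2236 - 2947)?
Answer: -4483295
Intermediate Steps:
s(C) = 2*C*(-8 + C) (s(C) = (2*C)*(-8 + C) = 2*C*(-8 + C))
(s(-21) - 353)*(-2236 - 2947) = (2*(-21)*(-8 - 21) - 353)*(-2236 - 2947) = (2*(-21)*(-29) - 353)*(-5183) = (1218 - 353)*(-5183) = 865*(-5183) = -4483295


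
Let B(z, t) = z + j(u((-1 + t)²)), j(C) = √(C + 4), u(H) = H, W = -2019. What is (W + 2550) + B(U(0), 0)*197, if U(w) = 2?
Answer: 925 + 197*√5 ≈ 1365.5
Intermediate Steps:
j(C) = √(4 + C)
B(z, t) = z + √(4 + (-1 + t)²)
(W + 2550) + B(U(0), 0)*197 = (-2019 + 2550) + (2 + √(4 + (-1 + 0)²))*197 = 531 + (2 + √(4 + (-1)²))*197 = 531 + (2 + √(4 + 1))*197 = 531 + (2 + √5)*197 = 531 + (394 + 197*√5) = 925 + 197*√5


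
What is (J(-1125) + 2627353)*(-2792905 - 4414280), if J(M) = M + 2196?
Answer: -18943538026440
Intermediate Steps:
J(M) = 2196 + M
(J(-1125) + 2627353)*(-2792905 - 4414280) = ((2196 - 1125) + 2627353)*(-2792905 - 4414280) = (1071 + 2627353)*(-7207185) = 2628424*(-7207185) = -18943538026440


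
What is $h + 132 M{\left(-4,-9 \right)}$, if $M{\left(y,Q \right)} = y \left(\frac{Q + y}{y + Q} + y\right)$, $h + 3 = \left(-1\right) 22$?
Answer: $1559$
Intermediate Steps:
$h = -25$ ($h = -3 - 22 = -25$)
$M{\left(y,Q \right)} = y \left(1 + y\right)$ ($M{\left(y,Q \right)} = y \left(\frac{Q + y}{Q + y} + y\right) = y \left(1 + y\right)$)
$h + 132 M{\left(-4,-9 \right)} = -25 + 132 \left(- 4 \left(1 - 4\right)\right) = -25 + 132 \left(\left(-4\right) \left(-3\right)\right) = -25 + 132 \cdot 12 = -25 + 1584 = 1559$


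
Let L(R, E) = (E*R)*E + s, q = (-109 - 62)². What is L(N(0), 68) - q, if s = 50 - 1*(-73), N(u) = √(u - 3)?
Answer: -29118 + 4624*I*√3 ≈ -29118.0 + 8009.0*I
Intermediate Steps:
N(u) = √(-3 + u)
q = 29241 (q = (-171)² = 29241)
s = 123 (s = 50 + 73 = 123)
L(R, E) = 123 + R*E² (L(R, E) = (E*R)*E + 123 = R*E² + 123 = 123 + R*E²)
L(N(0), 68) - q = (123 + √(-3 + 0)*68²) - 1*29241 = (123 + √(-3)*4624) - 29241 = (123 + (I*√3)*4624) - 29241 = (123 + 4624*I*√3) - 29241 = -29118 + 4624*I*√3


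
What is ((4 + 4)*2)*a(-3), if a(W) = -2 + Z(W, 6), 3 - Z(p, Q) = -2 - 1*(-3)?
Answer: 0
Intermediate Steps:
Z(p, Q) = 2 (Z(p, Q) = 3 - (-2 - 1*(-3)) = 3 - (-2 + 3) = 3 - 1*1 = 3 - 1 = 2)
a(W) = 0 (a(W) = -2 + 2 = 0)
((4 + 4)*2)*a(-3) = ((4 + 4)*2)*0 = (8*2)*0 = 16*0 = 0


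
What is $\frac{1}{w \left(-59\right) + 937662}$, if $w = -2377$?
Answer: $\frac{1}{1077905} \approx 9.2773 \cdot 10^{-7}$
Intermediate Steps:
$\frac{1}{w \left(-59\right) + 937662} = \frac{1}{\left(-2377\right) \left(-59\right) + 937662} = \frac{1}{140243 + 937662} = \frac{1}{1077905}$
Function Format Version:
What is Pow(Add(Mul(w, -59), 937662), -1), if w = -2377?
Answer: Rational(1, 1077905) ≈ 9.2773e-7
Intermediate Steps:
Pow(Add(Mul(w, -59), 937662), -1) = Pow(Add(Mul(-2377, -59), 937662), -1) = Pow(Add(140243, 937662), -1) = Pow(1077905, -1) = Rational(1, 1077905)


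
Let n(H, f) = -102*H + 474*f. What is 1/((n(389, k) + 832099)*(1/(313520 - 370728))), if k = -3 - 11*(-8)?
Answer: -57208/832711 ≈ -0.068701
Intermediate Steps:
k = 85 (k = -3 + 88 = 85)
1/((n(389, k) + 832099)*(1/(313520 - 370728))) = 1/(((-102*389 + 474*85) + 832099)*(1/(313520 - 370728))) = 1/(((-39678 + 40290) + 832099)*(1/(-57208))) = 1/((612 + 832099)*(-1/57208)) = -57208/832711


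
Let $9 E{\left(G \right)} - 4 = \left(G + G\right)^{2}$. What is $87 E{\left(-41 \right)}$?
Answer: $\frac{195112}{3} \approx 65037.0$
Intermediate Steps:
$E{\left(G \right)} = \frac{4}{9} + \frac{4 G^{2}}{9}$ ($E{\left(G \right)} = \frac{4}{9} + \frac{\left(G + G\right)^{2}}{9} = \frac{4}{9} + \frac{\left(2 G\right)^{2}}{9} = \frac{4}{9} + \frac{4 G^{2}}{9}$)
$87 E{\left(-41 \right)} = 87 \left(\frac{4}{9} + \frac{4 \left(-41\right)^{2}}{9}\right) = 87 \left(\frac{4}{9} + \frac{4}{9} \cdot 1681\right) = 87 \left(\frac{4}{9} + \frac{6724}{9}\right) = 87 \cdot \frac{6728}{9} = \frac{195112}{3}$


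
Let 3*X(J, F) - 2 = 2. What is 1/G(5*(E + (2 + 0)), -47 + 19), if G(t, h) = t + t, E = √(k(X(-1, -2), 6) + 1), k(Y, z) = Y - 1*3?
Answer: 3/70 - I*√6/140 ≈ 0.042857 - 0.017496*I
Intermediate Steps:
X(J, F) = 4/3 (X(J, F) = ⅔ + (⅓)*2 = ⅔ + ⅔ = 4/3)
k(Y, z) = -3 + Y (k(Y, z) = Y - 3 = -3 + Y)
E = I*√6/3 (E = √((-3 + 4/3) + 1) = √(-5/3 + 1) = √(-⅔) = I*√6/3 ≈ 0.8165*I)
G(t, h) = 2*t
1/G(5*(E + (2 + 0)), -47 + 19) = 1/(2*(5*(I*√6/3 + (2 + 0)))) = 1/(2*(5*(I*√6/3 + 2))) = 1/(2*(5*(2 + I*√6/3))) = 1/(2*(10 + 5*I*√6/3)) = 1/(20 + 10*I*√6/3)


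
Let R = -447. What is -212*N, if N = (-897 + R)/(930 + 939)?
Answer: 13568/89 ≈ 152.45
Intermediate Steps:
N = -64/89 (N = (-897 - 447)/(930 + 939) = -1344/1869 = -1344*1/1869 = -64/89 ≈ -0.71910)
-212*N = -212*(-64/89) = 13568/89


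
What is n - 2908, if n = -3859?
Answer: -6767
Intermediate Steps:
n - 2908 = -3859 - 2908 = -6767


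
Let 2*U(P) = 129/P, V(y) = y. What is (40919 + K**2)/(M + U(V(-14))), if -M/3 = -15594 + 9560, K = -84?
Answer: 1343300/506727 ≈ 2.6509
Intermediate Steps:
M = 18102 (M = -3*(-15594 + 9560) = -3*(-6034) = 18102)
U(P) = 129/(2*P) (U(P) = (129/P)/2 = 129/(2*P))
(40919 + K**2)/(M + U(V(-14))) = (40919 + (-84)**2)/(18102 + (129/2)/(-14)) = (40919 + 7056)/(18102 + (129/2)*(-1/14)) = 47975/(18102 - 129/28) = 47975/(506727/28) = 47975*(28/506727) = 1343300/506727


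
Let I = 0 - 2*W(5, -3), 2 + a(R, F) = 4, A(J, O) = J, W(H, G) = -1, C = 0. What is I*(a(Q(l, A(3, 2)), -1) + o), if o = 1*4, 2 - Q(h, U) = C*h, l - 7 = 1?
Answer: 12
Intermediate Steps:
l = 8 (l = 7 + 1 = 8)
Q(h, U) = 2 (Q(h, U) = 2 - 0*h = 2 - 1*0 = 2 + 0 = 2)
a(R, F) = 2 (a(R, F) = -2 + 4 = 2)
I = 2 (I = 0 - 2*(-1) = 0 + 2 = 2)
o = 4
I*(a(Q(l, A(3, 2)), -1) + o) = 2*(2 + 4) = 2*6 = 12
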